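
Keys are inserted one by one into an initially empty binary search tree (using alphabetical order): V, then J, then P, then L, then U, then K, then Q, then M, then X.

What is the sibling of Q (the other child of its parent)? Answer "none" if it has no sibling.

none

Insert V: tree is empty, so V becomes the root.
Insert J: J < V → go left. Place as left child of V.
Insert P: P < V → go left; P > J → go right. Place as right child of J.
Insert L: L < V → go left; L > J → go right; L < P → go left. Place as left child of P.
Insert U: U < V → go left; U > J → go right; U > P → go right. Place as right child of P.
Insert K: K < V → go left; K > J → go right; K < P → go left; K < L → go left. Place as left child of L.
Insert Q: Q < V → go left; Q > J → go right; Q > P → go right; Q < U → go left. Place as left child of U.
Insert M: M < V → go left; M > J → go right; M < P → go left; M > L → go right. Place as right child of L.
Insert X: X > V → go right. Place as right child of V.

Q's parent is U, which has only one child.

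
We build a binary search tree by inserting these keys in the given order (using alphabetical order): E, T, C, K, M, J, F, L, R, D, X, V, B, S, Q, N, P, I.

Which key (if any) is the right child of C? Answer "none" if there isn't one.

D

Resulting structure (node: left, right):
  E: L=C, R=T
  T: L=K, R=X
  C: L=B, R=D
  K: L=J, R=M
  M: L=L, R=R
  J: L=F, R=–
  F: L=–, R=I
  L: L=–, R=–
  R: L=Q, R=S
  D: L=–, R=–
  X: L=V, R=–
  V: L=–, R=–
  B: L=–, R=–
  S: L=–, R=–
  Q: L=N, R=–
  N: L=–, R=P
  P: L=–, R=–
  I: L=–, R=–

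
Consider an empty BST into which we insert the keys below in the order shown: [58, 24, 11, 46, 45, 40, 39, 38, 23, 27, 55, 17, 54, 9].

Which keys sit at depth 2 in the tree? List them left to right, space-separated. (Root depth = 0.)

11 46

58: root
24: left child of 58 (depth 1)
11: left child of 24 (depth 2)
46: right child of 24 (depth 2)
45: left child of 46 (depth 3)
40: left child of 45 (depth 4)
39: left child of 40 (depth 5)
38: left child of 39 (depth 6)
23: right child of 11 (depth 3)
27: left child of 38 (depth 7)
55: right child of 46 (depth 3)
17: left child of 23 (depth 4)
54: left child of 55 (depth 4)
9: left child of 11 (depth 3)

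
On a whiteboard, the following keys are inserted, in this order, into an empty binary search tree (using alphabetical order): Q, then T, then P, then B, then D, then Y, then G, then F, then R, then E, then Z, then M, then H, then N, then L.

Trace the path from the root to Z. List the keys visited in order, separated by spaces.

Insert Q: tree is empty, so Q becomes the root.
Insert T: T > Q → go right. Place as right child of Q.
Insert P: P < Q → go left. Place as left child of Q.
Insert B: B < Q → go left; B < P → go left. Place as left child of P.
Insert D: D < Q → go left; D < P → go left; D > B → go right. Place as right child of B.
Insert Y: Y > Q → go right; Y > T → go right. Place as right child of T.
Insert G: G < Q → go left; G < P → go left; G > B → go right; G > D → go right. Place as right child of D.
Insert F: F < Q → go left; F < P → go left; F > B → go right; F > D → go right; F < G → go left. Place as left child of G.
Insert R: R > Q → go right; R < T → go left. Place as left child of T.
Insert E: E < Q → go left; E < P → go left; E > B → go right; E > D → go right; E < G → go left; E < F → go left. Place as left child of F.
Insert Z: Z > Q → go right; Z > T → go right; Z > Y → go right. Place as right child of Y.
Insert M: M < Q → go left; M < P → go left; M > B → go right; M > D → go right; M > G → go right. Place as right child of G.
Insert H: H < Q → go left; H < P → go left; H > B → go right; H > D → go right; H > G → go right; H < M → go left. Place as left child of M.
Insert N: N < Q → go left; N < P → go left; N > B → go right; N > D → go right; N > G → go right; N > M → go right. Place as right child of M.
Insert L: L < Q → go left; L < P → go left; L > B → go right; L > D → go right; L > G → go right; L < M → go left; L > H → go right. Place as right child of H.

Q T Y Z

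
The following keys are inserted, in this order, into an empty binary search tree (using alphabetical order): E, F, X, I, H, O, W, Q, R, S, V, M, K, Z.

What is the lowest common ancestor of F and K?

E: root
F: right child of E (depth 1)
X: right child of F (depth 2)
I: left child of X (depth 3)
H: left child of I (depth 4)
O: right child of I (depth 4)
W: right child of O (depth 5)
Q: left child of W (depth 6)
R: right child of Q (depth 7)
S: right child of R (depth 8)
V: right child of S (depth 9)
M: left child of O (depth 5)
K: left child of M (depth 6)
Z: right child of X (depth 3)

Path to F: E → F
Path to K: E → F → X → I → O → M → K
F lies on both paths and is an ancestor of the other node.

F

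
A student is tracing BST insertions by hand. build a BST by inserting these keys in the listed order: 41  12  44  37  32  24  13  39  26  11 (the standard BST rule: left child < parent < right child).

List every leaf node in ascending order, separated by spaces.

11 13 26 39 44

Insert 41: tree is empty, so 41 becomes the root.
Insert 12: 12 < 41 → go left. Place as left child of 41.
Insert 44: 44 > 41 → go right. Place as right child of 41.
Insert 37: 37 < 41 → go left; 37 > 12 → go right. Place as right child of 12.
Insert 32: 32 < 41 → go left; 32 > 12 → go right; 32 < 37 → go left. Place as left child of 37.
Insert 24: 24 < 41 → go left; 24 > 12 → go right; 24 < 37 → go left; 24 < 32 → go left. Place as left child of 32.
Insert 13: 13 < 41 → go left; 13 > 12 → go right; 13 < 37 → go left; 13 < 32 → go left; 13 < 24 → go left. Place as left child of 24.
Insert 39: 39 < 41 → go left; 39 > 12 → go right; 39 > 37 → go right. Place as right child of 37.
Insert 26: 26 < 41 → go left; 26 > 12 → go right; 26 < 37 → go left; 26 < 32 → go left; 26 > 24 → go right. Place as right child of 24.
Insert 11: 11 < 41 → go left; 11 < 12 → go left. Place as left child of 12.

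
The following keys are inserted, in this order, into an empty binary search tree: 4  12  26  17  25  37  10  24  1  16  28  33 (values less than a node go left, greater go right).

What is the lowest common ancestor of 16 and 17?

17

Resulting structure (node: left, right):
  4: L=1, R=12
  12: L=10, R=26
  26: L=17, R=37
  17: L=16, R=25
  25: L=24, R=–
  37: L=28, R=–
  10: L=–, R=–
  24: L=–, R=–
  1: L=–, R=–
  16: L=–, R=–
  28: L=–, R=33
  33: L=–, R=–

Path to 16: 4 → 12 → 26 → 17 → 16
Path to 17: 4 → 12 → 26 → 17
17 lies on both paths and is an ancestor of the other node.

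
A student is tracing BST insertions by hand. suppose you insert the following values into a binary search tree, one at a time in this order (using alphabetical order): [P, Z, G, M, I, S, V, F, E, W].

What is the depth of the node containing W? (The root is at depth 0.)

P: root
Z: right child of P (depth 1)
G: left child of P (depth 1)
M: right child of G (depth 2)
I: left child of M (depth 3)
S: left child of Z (depth 2)
V: right child of S (depth 3)
F: left child of G (depth 2)
E: left child of F (depth 3)
W: right child of V (depth 4)

Path to W: P → Z → S → V → W, which is 4 edges.

4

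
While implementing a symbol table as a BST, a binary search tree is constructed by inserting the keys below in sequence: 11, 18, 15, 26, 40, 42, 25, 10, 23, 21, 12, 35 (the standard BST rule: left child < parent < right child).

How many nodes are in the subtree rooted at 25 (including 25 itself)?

3

Insert 11: tree is empty, so 11 becomes the root.
Insert 18: 18 > 11 → go right. Place as right child of 11.
Insert 15: 15 > 11 → go right; 15 < 18 → go left. Place as left child of 18.
Insert 26: 26 > 11 → go right; 26 > 18 → go right. Place as right child of 18.
Insert 40: 40 > 11 → go right; 40 > 18 → go right; 40 > 26 → go right. Place as right child of 26.
Insert 42: 42 > 11 → go right; 42 > 18 → go right; 42 > 26 → go right; 42 > 40 → go right. Place as right child of 40.
Insert 25: 25 > 11 → go right; 25 > 18 → go right; 25 < 26 → go left. Place as left child of 26.
Insert 10: 10 < 11 → go left. Place as left child of 11.
Insert 23: 23 > 11 → go right; 23 > 18 → go right; 23 < 26 → go left; 23 < 25 → go left. Place as left child of 25.
Insert 21: 21 > 11 → go right; 21 > 18 → go right; 21 < 26 → go left; 21 < 25 → go left; 21 < 23 → go left. Place as left child of 23.
Insert 12: 12 > 11 → go right; 12 < 18 → go left; 12 < 15 → go left. Place as left child of 15.
Insert 35: 35 > 11 → go right; 35 > 18 → go right; 35 > 26 → go right; 35 < 40 → go left. Place as left child of 40.

Subtree rooted at 25 contains: 25, 23, 21 — 3 nodes.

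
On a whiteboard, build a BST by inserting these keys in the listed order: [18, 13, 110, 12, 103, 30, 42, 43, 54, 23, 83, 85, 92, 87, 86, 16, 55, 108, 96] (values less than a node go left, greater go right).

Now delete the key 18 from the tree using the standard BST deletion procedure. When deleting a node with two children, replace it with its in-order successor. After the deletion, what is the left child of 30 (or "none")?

none

18: root
13: left child of 18 (depth 1)
110: right child of 18 (depth 1)
12: left child of 13 (depth 2)
103: left child of 110 (depth 2)
30: left child of 103 (depth 3)
42: right child of 30 (depth 4)
43: right child of 42 (depth 5)
54: right child of 43 (depth 6)
23: left child of 30 (depth 4)
83: right child of 54 (depth 7)
85: right child of 83 (depth 8)
92: right child of 85 (depth 9)
87: left child of 92 (depth 10)
86: left child of 87 (depth 11)
16: right child of 13 (depth 2)
55: left child of 83 (depth 8)
108: right child of 103 (depth 3)
96: right child of 92 (depth 10)

Delete 18 (two children — replace with in-order successor).
After deletion, 30's left child: none.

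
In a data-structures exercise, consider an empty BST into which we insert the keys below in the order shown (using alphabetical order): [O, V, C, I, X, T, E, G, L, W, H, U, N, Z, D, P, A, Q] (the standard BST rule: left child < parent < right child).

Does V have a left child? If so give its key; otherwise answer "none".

T

Insert O: tree is empty, so O becomes the root.
Insert V: V > O → go right. Place as right child of O.
Insert C: C < O → go left. Place as left child of O.
Insert I: I < O → go left; I > C → go right. Place as right child of C.
Insert X: X > O → go right; X > V → go right. Place as right child of V.
Insert T: T > O → go right; T < V → go left. Place as left child of V.
Insert E: E < O → go left; E > C → go right; E < I → go left. Place as left child of I.
Insert G: G < O → go left; G > C → go right; G < I → go left; G > E → go right. Place as right child of E.
Insert L: L < O → go left; L > C → go right; L > I → go right. Place as right child of I.
Insert W: W > O → go right; W > V → go right; W < X → go left. Place as left child of X.
Insert H: H < O → go left; H > C → go right; H < I → go left; H > E → go right; H > G → go right. Place as right child of G.
Insert U: U > O → go right; U < V → go left; U > T → go right. Place as right child of T.
Insert N: N < O → go left; N > C → go right; N > I → go right; N > L → go right. Place as right child of L.
Insert Z: Z > O → go right; Z > V → go right; Z > X → go right. Place as right child of X.
Insert D: D < O → go left; D > C → go right; D < I → go left; D < E → go left. Place as left child of E.
Insert P: P > O → go right; P < V → go left; P < T → go left. Place as left child of T.
Insert A: A < O → go left; A < C → go left. Place as left child of C.
Insert Q: Q > O → go right; Q < V → go left; Q < T → go left; Q > P → go right. Place as right child of P.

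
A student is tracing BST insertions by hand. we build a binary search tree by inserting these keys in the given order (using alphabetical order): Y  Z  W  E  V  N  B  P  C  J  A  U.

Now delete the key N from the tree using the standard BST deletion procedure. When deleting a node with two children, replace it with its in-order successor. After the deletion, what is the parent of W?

Y

Resulting structure (node: left, right):
  Y: L=W, R=Z
  Z: L=–, R=–
  W: L=E, R=–
  E: L=B, R=V
  V: L=N, R=–
  N: L=J, R=P
  B: L=A, R=C
  P: L=–, R=U
  C: L=–, R=–
  J: L=–, R=–
  A: L=–, R=–
  U: L=–, R=–

Delete N (two children — replace with in-order successor).
After deletion, W's parent is Y.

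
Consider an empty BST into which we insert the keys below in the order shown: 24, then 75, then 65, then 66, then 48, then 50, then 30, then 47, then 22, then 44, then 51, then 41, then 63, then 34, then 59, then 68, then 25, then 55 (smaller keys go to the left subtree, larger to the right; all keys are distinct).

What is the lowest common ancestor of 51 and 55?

Insert 24: tree is empty, so 24 becomes the root.
Insert 75: 75 > 24 → go right. Place as right child of 24.
Insert 65: 65 > 24 → go right; 65 < 75 → go left. Place as left child of 75.
Insert 66: 66 > 24 → go right; 66 < 75 → go left; 66 > 65 → go right. Place as right child of 65.
Insert 48: 48 > 24 → go right; 48 < 75 → go left; 48 < 65 → go left. Place as left child of 65.
Insert 50: 50 > 24 → go right; 50 < 75 → go left; 50 < 65 → go left; 50 > 48 → go right. Place as right child of 48.
Insert 30: 30 > 24 → go right; 30 < 75 → go left; 30 < 65 → go left; 30 < 48 → go left. Place as left child of 48.
Insert 47: 47 > 24 → go right; 47 < 75 → go left; 47 < 65 → go left; 47 < 48 → go left; 47 > 30 → go right. Place as right child of 30.
Insert 22: 22 < 24 → go left. Place as left child of 24.
Insert 44: 44 > 24 → go right; 44 < 75 → go left; 44 < 65 → go left; 44 < 48 → go left; 44 > 30 → go right; 44 < 47 → go left. Place as left child of 47.
Insert 51: 51 > 24 → go right; 51 < 75 → go left; 51 < 65 → go left; 51 > 48 → go right; 51 > 50 → go right. Place as right child of 50.
Insert 41: 41 > 24 → go right; 41 < 75 → go left; 41 < 65 → go left; 41 < 48 → go left; 41 > 30 → go right; 41 < 47 → go left; 41 < 44 → go left. Place as left child of 44.
Insert 63: 63 > 24 → go right; 63 < 75 → go left; 63 < 65 → go left; 63 > 48 → go right; 63 > 50 → go right; 63 > 51 → go right. Place as right child of 51.
Insert 34: 34 > 24 → go right; 34 < 75 → go left; 34 < 65 → go left; 34 < 48 → go left; 34 > 30 → go right; 34 < 47 → go left; 34 < 44 → go left; 34 < 41 → go left. Place as left child of 41.
Insert 59: 59 > 24 → go right; 59 < 75 → go left; 59 < 65 → go left; 59 > 48 → go right; 59 > 50 → go right; 59 > 51 → go right; 59 < 63 → go left. Place as left child of 63.
Insert 68: 68 > 24 → go right; 68 < 75 → go left; 68 > 65 → go right; 68 > 66 → go right. Place as right child of 66.
Insert 25: 25 > 24 → go right; 25 < 75 → go left; 25 < 65 → go left; 25 < 48 → go left; 25 < 30 → go left. Place as left child of 30.
Insert 55: 55 > 24 → go right; 55 < 75 → go left; 55 < 65 → go left; 55 > 48 → go right; 55 > 50 → go right; 55 > 51 → go right; 55 < 63 → go left; 55 < 59 → go left. Place as left child of 59.

Path to 51: 24 → 75 → 65 → 48 → 50 → 51
Path to 55: 24 → 75 → 65 → 48 → 50 → 51 → 63 → 59 → 55
51 lies on both paths and is an ancestor of the other node.

51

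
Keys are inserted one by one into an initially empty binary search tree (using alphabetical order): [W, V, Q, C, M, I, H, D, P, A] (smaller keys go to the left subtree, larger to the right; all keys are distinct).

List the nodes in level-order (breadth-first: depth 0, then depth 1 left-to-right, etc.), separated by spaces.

W: root
V: left child of W (depth 1)
Q: left child of V (depth 2)
C: left child of Q (depth 3)
M: right child of C (depth 4)
I: left child of M (depth 5)
H: left child of I (depth 6)
D: left child of H (depth 7)
P: right child of M (depth 5)
A: left child of C (depth 4)

W V Q C A M I P H D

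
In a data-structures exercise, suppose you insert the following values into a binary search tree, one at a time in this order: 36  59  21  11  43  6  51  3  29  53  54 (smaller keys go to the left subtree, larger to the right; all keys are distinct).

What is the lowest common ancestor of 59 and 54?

36: root
59: right child of 36 (depth 1)
21: left child of 36 (depth 1)
11: left child of 21 (depth 2)
43: left child of 59 (depth 2)
6: left child of 11 (depth 3)
51: right child of 43 (depth 3)
3: left child of 6 (depth 4)
29: right child of 21 (depth 2)
53: right child of 51 (depth 4)
54: right child of 53 (depth 5)

Path to 59: 36 → 59
Path to 54: 36 → 59 → 43 → 51 → 53 → 54
59 lies on both paths and is an ancestor of the other node.

59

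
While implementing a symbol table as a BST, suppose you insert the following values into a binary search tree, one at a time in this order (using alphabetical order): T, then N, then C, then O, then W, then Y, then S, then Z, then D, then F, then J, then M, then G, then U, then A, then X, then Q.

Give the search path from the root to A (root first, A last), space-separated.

T N C A

Insert T: tree is empty, so T becomes the root.
Insert N: N < T → go left. Place as left child of T.
Insert C: C < T → go left; C < N → go left. Place as left child of N.
Insert O: O < T → go left; O > N → go right. Place as right child of N.
Insert W: W > T → go right. Place as right child of T.
Insert Y: Y > T → go right; Y > W → go right. Place as right child of W.
Insert S: S < T → go left; S > N → go right; S > O → go right. Place as right child of O.
Insert Z: Z > T → go right; Z > W → go right; Z > Y → go right. Place as right child of Y.
Insert D: D < T → go left; D < N → go left; D > C → go right. Place as right child of C.
Insert F: F < T → go left; F < N → go left; F > C → go right; F > D → go right. Place as right child of D.
Insert J: J < T → go left; J < N → go left; J > C → go right; J > D → go right; J > F → go right. Place as right child of F.
Insert M: M < T → go left; M < N → go left; M > C → go right; M > D → go right; M > F → go right; M > J → go right. Place as right child of J.
Insert G: G < T → go left; G < N → go left; G > C → go right; G > D → go right; G > F → go right; G < J → go left. Place as left child of J.
Insert U: U > T → go right; U < W → go left. Place as left child of W.
Insert A: A < T → go left; A < N → go left; A < C → go left. Place as left child of C.
Insert X: X > T → go right; X > W → go right; X < Y → go left. Place as left child of Y.
Insert Q: Q < T → go left; Q > N → go right; Q > O → go right; Q < S → go left. Place as left child of S.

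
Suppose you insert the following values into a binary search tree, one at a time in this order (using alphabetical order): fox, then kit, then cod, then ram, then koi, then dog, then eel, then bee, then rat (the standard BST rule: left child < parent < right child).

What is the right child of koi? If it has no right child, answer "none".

fox: root
kit: right child of fox (depth 1)
cod: left child of fox (depth 1)
ram: right child of kit (depth 2)
koi: left child of ram (depth 3)
dog: right child of cod (depth 2)
eel: right child of dog (depth 3)
bee: left child of cod (depth 2)
rat: right child of ram (depth 3)

none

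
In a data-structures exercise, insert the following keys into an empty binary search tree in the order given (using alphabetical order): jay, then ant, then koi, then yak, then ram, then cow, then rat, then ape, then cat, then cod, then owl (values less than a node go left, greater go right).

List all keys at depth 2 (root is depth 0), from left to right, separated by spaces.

Resulting structure (node: left, right):
  jay: L=ant, R=koi
  ant: L=–, R=cow
  koi: L=–, R=yak
  yak: L=ram, R=–
  ram: L=owl, R=rat
  cow: L=ape, R=–
  rat: L=–, R=–
  ape: L=–, R=cat
  cat: L=–, R=cod
  cod: L=–, R=–
  owl: L=–, R=–

cow yak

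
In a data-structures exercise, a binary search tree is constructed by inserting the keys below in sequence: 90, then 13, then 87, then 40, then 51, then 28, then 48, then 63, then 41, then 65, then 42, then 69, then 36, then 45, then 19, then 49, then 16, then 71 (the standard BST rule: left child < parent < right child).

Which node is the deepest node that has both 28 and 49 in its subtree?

40

Insert 90: tree is empty, so 90 becomes the root.
Insert 13: 13 < 90 → go left. Place as left child of 90.
Insert 87: 87 < 90 → go left; 87 > 13 → go right. Place as right child of 13.
Insert 40: 40 < 90 → go left; 40 > 13 → go right; 40 < 87 → go left. Place as left child of 87.
Insert 51: 51 < 90 → go left; 51 > 13 → go right; 51 < 87 → go left; 51 > 40 → go right. Place as right child of 40.
Insert 28: 28 < 90 → go left; 28 > 13 → go right; 28 < 87 → go left; 28 < 40 → go left. Place as left child of 40.
Insert 48: 48 < 90 → go left; 48 > 13 → go right; 48 < 87 → go left; 48 > 40 → go right; 48 < 51 → go left. Place as left child of 51.
Insert 63: 63 < 90 → go left; 63 > 13 → go right; 63 < 87 → go left; 63 > 40 → go right; 63 > 51 → go right. Place as right child of 51.
Insert 41: 41 < 90 → go left; 41 > 13 → go right; 41 < 87 → go left; 41 > 40 → go right; 41 < 51 → go left; 41 < 48 → go left. Place as left child of 48.
Insert 65: 65 < 90 → go left; 65 > 13 → go right; 65 < 87 → go left; 65 > 40 → go right; 65 > 51 → go right; 65 > 63 → go right. Place as right child of 63.
Insert 42: 42 < 90 → go left; 42 > 13 → go right; 42 < 87 → go left; 42 > 40 → go right; 42 < 51 → go left; 42 < 48 → go left; 42 > 41 → go right. Place as right child of 41.
Insert 69: 69 < 90 → go left; 69 > 13 → go right; 69 < 87 → go left; 69 > 40 → go right; 69 > 51 → go right; 69 > 63 → go right; 69 > 65 → go right. Place as right child of 65.
Insert 36: 36 < 90 → go left; 36 > 13 → go right; 36 < 87 → go left; 36 < 40 → go left; 36 > 28 → go right. Place as right child of 28.
Insert 45: 45 < 90 → go left; 45 > 13 → go right; 45 < 87 → go left; 45 > 40 → go right; 45 < 51 → go left; 45 < 48 → go left; 45 > 41 → go right; 45 > 42 → go right. Place as right child of 42.
Insert 19: 19 < 90 → go left; 19 > 13 → go right; 19 < 87 → go left; 19 < 40 → go left; 19 < 28 → go left. Place as left child of 28.
Insert 49: 49 < 90 → go left; 49 > 13 → go right; 49 < 87 → go left; 49 > 40 → go right; 49 < 51 → go left; 49 > 48 → go right. Place as right child of 48.
Insert 16: 16 < 90 → go left; 16 > 13 → go right; 16 < 87 → go left; 16 < 40 → go left; 16 < 28 → go left; 16 < 19 → go left. Place as left child of 19.
Insert 71: 71 < 90 → go left; 71 > 13 → go right; 71 < 87 → go left; 71 > 40 → go right; 71 > 51 → go right; 71 > 63 → go right; 71 > 65 → go right; 71 > 69 → go right. Place as right child of 69.

Path to 28: 90 → 13 → 87 → 40 → 28
Path to 49: 90 → 13 → 87 → 40 → 51 → 48 → 49
The paths share a prefix ending at 40, then split left and right.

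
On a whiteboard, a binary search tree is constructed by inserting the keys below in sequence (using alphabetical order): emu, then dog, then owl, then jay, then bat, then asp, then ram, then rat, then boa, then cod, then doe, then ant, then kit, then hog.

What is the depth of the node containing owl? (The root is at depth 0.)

1

Insert emu: tree is empty, so emu becomes the root.
Insert dog: dog < emu → go left. Place as left child of emu.
Insert owl: owl > emu → go right. Place as right child of emu.
Insert jay: jay > emu → go right; jay < owl → go left. Place as left child of owl.
Insert bat: bat < emu → go left; bat < dog → go left. Place as left child of dog.
Insert asp: asp < emu → go left; asp < dog → go left; asp < bat → go left. Place as left child of bat.
Insert ram: ram > emu → go right; ram > owl → go right. Place as right child of owl.
Insert rat: rat > emu → go right; rat > owl → go right; rat > ram → go right. Place as right child of ram.
Insert boa: boa < emu → go left; boa < dog → go left; boa > bat → go right. Place as right child of bat.
Insert cod: cod < emu → go left; cod < dog → go left; cod > bat → go right; cod > boa → go right. Place as right child of boa.
Insert doe: doe < emu → go left; doe < dog → go left; doe > bat → go right; doe > boa → go right; doe > cod → go right. Place as right child of cod.
Insert ant: ant < emu → go left; ant < dog → go left; ant < bat → go left; ant < asp → go left. Place as left child of asp.
Insert kit: kit > emu → go right; kit < owl → go left; kit > jay → go right. Place as right child of jay.
Insert hog: hog > emu → go right; hog < owl → go left; hog < jay → go left. Place as left child of jay.

Path to owl: emu → owl, which is 1 edge.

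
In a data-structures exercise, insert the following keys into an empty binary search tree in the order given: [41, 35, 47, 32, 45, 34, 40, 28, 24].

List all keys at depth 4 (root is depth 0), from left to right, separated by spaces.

24

Insert 41: tree is empty, so 41 becomes the root.
Insert 35: 35 < 41 → go left. Place as left child of 41.
Insert 47: 47 > 41 → go right. Place as right child of 41.
Insert 32: 32 < 41 → go left; 32 < 35 → go left. Place as left child of 35.
Insert 45: 45 > 41 → go right; 45 < 47 → go left. Place as left child of 47.
Insert 34: 34 < 41 → go left; 34 < 35 → go left; 34 > 32 → go right. Place as right child of 32.
Insert 40: 40 < 41 → go left; 40 > 35 → go right. Place as right child of 35.
Insert 28: 28 < 41 → go left; 28 < 35 → go left; 28 < 32 → go left. Place as left child of 32.
Insert 24: 24 < 41 → go left; 24 < 35 → go left; 24 < 32 → go left; 24 < 28 → go left. Place as left child of 28.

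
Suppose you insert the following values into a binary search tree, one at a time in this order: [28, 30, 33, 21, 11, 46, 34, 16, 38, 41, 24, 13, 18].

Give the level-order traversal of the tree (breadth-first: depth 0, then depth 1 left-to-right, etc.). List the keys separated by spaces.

Insert 28: tree is empty, so 28 becomes the root.
Insert 30: 30 > 28 → go right. Place as right child of 28.
Insert 33: 33 > 28 → go right; 33 > 30 → go right. Place as right child of 30.
Insert 21: 21 < 28 → go left. Place as left child of 28.
Insert 11: 11 < 28 → go left; 11 < 21 → go left. Place as left child of 21.
Insert 46: 46 > 28 → go right; 46 > 30 → go right; 46 > 33 → go right. Place as right child of 33.
Insert 34: 34 > 28 → go right; 34 > 30 → go right; 34 > 33 → go right; 34 < 46 → go left. Place as left child of 46.
Insert 16: 16 < 28 → go left; 16 < 21 → go left; 16 > 11 → go right. Place as right child of 11.
Insert 38: 38 > 28 → go right; 38 > 30 → go right; 38 > 33 → go right; 38 < 46 → go left; 38 > 34 → go right. Place as right child of 34.
Insert 41: 41 > 28 → go right; 41 > 30 → go right; 41 > 33 → go right; 41 < 46 → go left; 41 > 34 → go right; 41 > 38 → go right. Place as right child of 38.
Insert 24: 24 < 28 → go left; 24 > 21 → go right. Place as right child of 21.
Insert 13: 13 < 28 → go left; 13 < 21 → go left; 13 > 11 → go right; 13 < 16 → go left. Place as left child of 16.
Insert 18: 18 < 28 → go left; 18 < 21 → go left; 18 > 11 → go right; 18 > 16 → go right. Place as right child of 16.

28 21 30 11 24 33 16 46 13 18 34 38 41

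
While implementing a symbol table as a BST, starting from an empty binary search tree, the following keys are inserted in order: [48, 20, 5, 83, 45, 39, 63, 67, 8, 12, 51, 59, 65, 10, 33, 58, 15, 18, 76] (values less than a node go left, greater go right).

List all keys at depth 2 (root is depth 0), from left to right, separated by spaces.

Insert 48: tree is empty, so 48 becomes the root.
Insert 20: 20 < 48 → go left. Place as left child of 48.
Insert 5: 5 < 48 → go left; 5 < 20 → go left. Place as left child of 20.
Insert 83: 83 > 48 → go right. Place as right child of 48.
Insert 45: 45 < 48 → go left; 45 > 20 → go right. Place as right child of 20.
Insert 39: 39 < 48 → go left; 39 > 20 → go right; 39 < 45 → go left. Place as left child of 45.
Insert 63: 63 > 48 → go right; 63 < 83 → go left. Place as left child of 83.
Insert 67: 67 > 48 → go right; 67 < 83 → go left; 67 > 63 → go right. Place as right child of 63.
Insert 8: 8 < 48 → go left; 8 < 20 → go left; 8 > 5 → go right. Place as right child of 5.
Insert 12: 12 < 48 → go left; 12 < 20 → go left; 12 > 5 → go right; 12 > 8 → go right. Place as right child of 8.
Insert 51: 51 > 48 → go right; 51 < 83 → go left; 51 < 63 → go left. Place as left child of 63.
Insert 59: 59 > 48 → go right; 59 < 83 → go left; 59 < 63 → go left; 59 > 51 → go right. Place as right child of 51.
Insert 65: 65 > 48 → go right; 65 < 83 → go left; 65 > 63 → go right; 65 < 67 → go left. Place as left child of 67.
Insert 10: 10 < 48 → go left; 10 < 20 → go left; 10 > 5 → go right; 10 > 8 → go right; 10 < 12 → go left. Place as left child of 12.
Insert 33: 33 < 48 → go left; 33 > 20 → go right; 33 < 45 → go left; 33 < 39 → go left. Place as left child of 39.
Insert 58: 58 > 48 → go right; 58 < 83 → go left; 58 < 63 → go left; 58 > 51 → go right; 58 < 59 → go left. Place as left child of 59.
Insert 15: 15 < 48 → go left; 15 < 20 → go left; 15 > 5 → go right; 15 > 8 → go right; 15 > 12 → go right. Place as right child of 12.
Insert 18: 18 < 48 → go left; 18 < 20 → go left; 18 > 5 → go right; 18 > 8 → go right; 18 > 12 → go right; 18 > 15 → go right. Place as right child of 15.
Insert 76: 76 > 48 → go right; 76 < 83 → go left; 76 > 63 → go right; 76 > 67 → go right. Place as right child of 67.

5 45 63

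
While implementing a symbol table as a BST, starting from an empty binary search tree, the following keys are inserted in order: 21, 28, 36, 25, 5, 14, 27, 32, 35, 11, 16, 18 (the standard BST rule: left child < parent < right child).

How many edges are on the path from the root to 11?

3

Insert 21: tree is empty, so 21 becomes the root.
Insert 28: 28 > 21 → go right. Place as right child of 21.
Insert 36: 36 > 21 → go right; 36 > 28 → go right. Place as right child of 28.
Insert 25: 25 > 21 → go right; 25 < 28 → go left. Place as left child of 28.
Insert 5: 5 < 21 → go left. Place as left child of 21.
Insert 14: 14 < 21 → go left; 14 > 5 → go right. Place as right child of 5.
Insert 27: 27 > 21 → go right; 27 < 28 → go left; 27 > 25 → go right. Place as right child of 25.
Insert 32: 32 > 21 → go right; 32 > 28 → go right; 32 < 36 → go left. Place as left child of 36.
Insert 35: 35 > 21 → go right; 35 > 28 → go right; 35 < 36 → go left; 35 > 32 → go right. Place as right child of 32.
Insert 11: 11 < 21 → go left; 11 > 5 → go right; 11 < 14 → go left. Place as left child of 14.
Insert 16: 16 < 21 → go left; 16 > 5 → go right; 16 > 14 → go right. Place as right child of 14.
Insert 18: 18 < 21 → go left; 18 > 5 → go right; 18 > 14 → go right; 18 > 16 → go right. Place as right child of 16.

Path to 11: 21 → 5 → 14 → 11, which is 3 edges.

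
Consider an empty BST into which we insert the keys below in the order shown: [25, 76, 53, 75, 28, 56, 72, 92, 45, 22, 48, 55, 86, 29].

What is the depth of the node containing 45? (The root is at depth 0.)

4

Resulting structure (node: left, right):
  25: L=22, R=76
  76: L=53, R=92
  53: L=28, R=75
  75: L=56, R=–
  28: L=–, R=45
  56: L=55, R=72
  72: L=–, R=–
  92: L=86, R=–
  45: L=29, R=48
  22: L=–, R=–
  48: L=–, R=–
  55: L=–, R=–
  86: L=–, R=–
  29: L=–, R=–

Path to 45: 25 → 76 → 53 → 28 → 45, which is 4 edges.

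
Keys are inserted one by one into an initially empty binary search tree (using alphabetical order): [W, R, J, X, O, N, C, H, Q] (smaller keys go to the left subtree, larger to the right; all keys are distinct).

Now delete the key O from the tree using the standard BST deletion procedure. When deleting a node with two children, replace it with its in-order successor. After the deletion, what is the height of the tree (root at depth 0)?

Resulting structure (node: left, right):
  W: L=R, R=X
  R: L=J, R=–
  J: L=C, R=O
  X: L=–, R=–
  O: L=N, R=Q
  N: L=–, R=–
  C: L=–, R=H
  H: L=–, R=–
  Q: L=–, R=–

Delete O (two children — replace with in-order successor).
After deletion, deepest node is N at depth 4.

4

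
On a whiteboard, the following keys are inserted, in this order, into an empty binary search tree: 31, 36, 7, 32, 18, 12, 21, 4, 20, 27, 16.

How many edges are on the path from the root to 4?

Resulting structure (node: left, right):
  31: L=7, R=36
  36: L=32, R=–
  7: L=4, R=18
  32: L=–, R=–
  18: L=12, R=21
  12: L=–, R=16
  21: L=20, R=27
  4: L=–, R=–
  20: L=–, R=–
  27: L=–, R=–
  16: L=–, R=–

Path to 4: 31 → 7 → 4, which is 2 edges.

2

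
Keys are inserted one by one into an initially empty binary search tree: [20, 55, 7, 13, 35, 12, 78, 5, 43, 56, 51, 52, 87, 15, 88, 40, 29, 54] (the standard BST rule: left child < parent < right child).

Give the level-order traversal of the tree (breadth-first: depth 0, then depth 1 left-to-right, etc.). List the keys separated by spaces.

20: root
55: right child of 20 (depth 1)
7: left child of 20 (depth 1)
13: right child of 7 (depth 2)
35: left child of 55 (depth 2)
12: left child of 13 (depth 3)
78: right child of 55 (depth 2)
5: left child of 7 (depth 2)
43: right child of 35 (depth 3)
56: left child of 78 (depth 3)
51: right child of 43 (depth 4)
52: right child of 51 (depth 5)
87: right child of 78 (depth 3)
15: right child of 13 (depth 3)
88: right child of 87 (depth 4)
40: left child of 43 (depth 4)
29: left child of 35 (depth 3)
54: right child of 52 (depth 6)

20 7 55 5 13 35 78 12 15 29 43 56 87 40 51 88 52 54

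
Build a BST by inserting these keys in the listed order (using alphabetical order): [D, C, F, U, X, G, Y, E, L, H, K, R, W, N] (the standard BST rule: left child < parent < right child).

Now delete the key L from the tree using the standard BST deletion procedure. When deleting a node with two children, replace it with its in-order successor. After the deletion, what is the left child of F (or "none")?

Insert D: tree is empty, so D becomes the root.
Insert C: C < D → go left. Place as left child of D.
Insert F: F > D → go right. Place as right child of D.
Insert U: U > D → go right; U > F → go right. Place as right child of F.
Insert X: X > D → go right; X > F → go right; X > U → go right. Place as right child of U.
Insert G: G > D → go right; G > F → go right; G < U → go left. Place as left child of U.
Insert Y: Y > D → go right; Y > F → go right; Y > U → go right; Y > X → go right. Place as right child of X.
Insert E: E > D → go right; E < F → go left. Place as left child of F.
Insert L: L > D → go right; L > F → go right; L < U → go left; L > G → go right. Place as right child of G.
Insert H: H > D → go right; H > F → go right; H < U → go left; H > G → go right; H < L → go left. Place as left child of L.
Insert K: K > D → go right; K > F → go right; K < U → go left; K > G → go right; K < L → go left; K > H → go right. Place as right child of H.
Insert R: R > D → go right; R > F → go right; R < U → go left; R > G → go right; R > L → go right. Place as right child of L.
Insert W: W > D → go right; W > F → go right; W > U → go right; W < X → go left. Place as left child of X.
Insert N: N > D → go right; N > F → go right; N < U → go left; N > G → go right; N > L → go right; N < R → go left. Place as left child of R.

Delete L (two children — replace with in-order successor).
After deletion, F's left child: E.

E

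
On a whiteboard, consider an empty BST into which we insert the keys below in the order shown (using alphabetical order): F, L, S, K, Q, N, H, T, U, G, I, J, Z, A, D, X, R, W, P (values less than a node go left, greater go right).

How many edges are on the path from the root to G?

Insert F: tree is empty, so F becomes the root.
Insert L: L > F → go right. Place as right child of F.
Insert S: S > F → go right; S > L → go right. Place as right child of L.
Insert K: K > F → go right; K < L → go left. Place as left child of L.
Insert Q: Q > F → go right; Q > L → go right; Q < S → go left. Place as left child of S.
Insert N: N > F → go right; N > L → go right; N < S → go left; N < Q → go left. Place as left child of Q.
Insert H: H > F → go right; H < L → go left; H < K → go left. Place as left child of K.
Insert T: T > F → go right; T > L → go right; T > S → go right. Place as right child of S.
Insert U: U > F → go right; U > L → go right; U > S → go right; U > T → go right. Place as right child of T.
Insert G: G > F → go right; G < L → go left; G < K → go left; G < H → go left. Place as left child of H.
Insert I: I > F → go right; I < L → go left; I < K → go left; I > H → go right. Place as right child of H.
Insert J: J > F → go right; J < L → go left; J < K → go left; J > H → go right; J > I → go right. Place as right child of I.
Insert Z: Z > F → go right; Z > L → go right; Z > S → go right; Z > T → go right; Z > U → go right. Place as right child of U.
Insert A: A < F → go left. Place as left child of F.
Insert D: D < F → go left; D > A → go right. Place as right child of A.
Insert X: X > F → go right; X > L → go right; X > S → go right; X > T → go right; X > U → go right; X < Z → go left. Place as left child of Z.
Insert R: R > F → go right; R > L → go right; R < S → go left; R > Q → go right. Place as right child of Q.
Insert W: W > F → go right; W > L → go right; W > S → go right; W > T → go right; W > U → go right; W < Z → go left; W < X → go left. Place as left child of X.
Insert P: P > F → go right; P > L → go right; P < S → go left; P < Q → go left; P > N → go right. Place as right child of N.

Path to G: F → L → K → H → G, which is 4 edges.

4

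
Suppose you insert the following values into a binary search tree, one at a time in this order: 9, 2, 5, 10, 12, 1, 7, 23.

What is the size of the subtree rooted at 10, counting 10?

3

9: root
2: left child of 9 (depth 1)
5: right child of 2 (depth 2)
10: right child of 9 (depth 1)
12: right child of 10 (depth 2)
1: left child of 2 (depth 2)
7: right child of 5 (depth 3)
23: right child of 12 (depth 3)

Subtree rooted at 10 contains: 10, 12, 23 — 3 nodes.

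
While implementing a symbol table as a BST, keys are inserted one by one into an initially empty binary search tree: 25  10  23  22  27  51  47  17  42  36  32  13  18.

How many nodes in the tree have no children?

Insert 25: tree is empty, so 25 becomes the root.
Insert 10: 10 < 25 → go left. Place as left child of 25.
Insert 23: 23 < 25 → go left; 23 > 10 → go right. Place as right child of 10.
Insert 22: 22 < 25 → go left; 22 > 10 → go right; 22 < 23 → go left. Place as left child of 23.
Insert 27: 27 > 25 → go right. Place as right child of 25.
Insert 51: 51 > 25 → go right; 51 > 27 → go right. Place as right child of 27.
Insert 47: 47 > 25 → go right; 47 > 27 → go right; 47 < 51 → go left. Place as left child of 51.
Insert 17: 17 < 25 → go left; 17 > 10 → go right; 17 < 23 → go left; 17 < 22 → go left. Place as left child of 22.
Insert 42: 42 > 25 → go right; 42 > 27 → go right; 42 < 51 → go left; 42 < 47 → go left. Place as left child of 47.
Insert 36: 36 > 25 → go right; 36 > 27 → go right; 36 < 51 → go left; 36 < 47 → go left; 36 < 42 → go left. Place as left child of 42.
Insert 32: 32 > 25 → go right; 32 > 27 → go right; 32 < 51 → go left; 32 < 47 → go left; 32 < 42 → go left; 32 < 36 → go left. Place as left child of 36.
Insert 13: 13 < 25 → go left; 13 > 10 → go right; 13 < 23 → go left; 13 < 22 → go left; 13 < 17 → go left. Place as left child of 17.
Insert 18: 18 < 25 → go left; 18 > 10 → go right; 18 < 23 → go left; 18 < 22 → go left; 18 > 17 → go right. Place as right child of 17.

Leaves: 13, 18, 32 — 3 in total.

3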